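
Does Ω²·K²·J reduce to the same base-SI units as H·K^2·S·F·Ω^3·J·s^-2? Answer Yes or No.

Left side:
  Ω = V/A (resistance = voltage per current),
      = kg·m²·s⁻³·A⁻².
  So Ω² = kg²·m⁴·s⁻⁶·A⁻⁴.
  J = N·m (work = force × distance),
      = kg·m²·s⁻².
  Combining: Ω²·K²·J = (kg²·m⁴·s⁻⁶·A⁻⁴) · K² · (kg·m²·s⁻²) = kg³·m⁶·s⁻⁸·A⁻⁴·K².
Right side:
  H = Wb/A (inductance = flux per current),
      = kg·m²·s⁻²·A⁻².
  S = 1/Ω (conductance is reciprocal resistance),
      = kg⁻¹·m⁻²·s³·A².
  F = C/V (capacitance = charge per voltage),
      = A·s/(kg·m²·s⁻³·A⁻¹) (substituting C and V),
      = kg⁻¹·m⁻²·s⁴·A².
  Ω = V/A (resistance = voltage per current),
      = kg·m²·s⁻³·A⁻².
  So Ω³ = kg³·m⁶·s⁻⁹·A⁻⁶.
  J = N·m (work = force × distance),
      = kg·m²·s⁻².
  Combining: H·K²·S·F·Ω³·J·s⁻² = (kg·m²·s⁻²·A⁻²) · K² · (kg⁻¹·m⁻²·s³·A²) · (kg⁻¹·m⁻²·s⁴·A²) · (kg³·m⁶·s⁻⁹·A⁻⁶) · (kg·m²·s⁻²) · s⁻² = kg³·m⁶·s⁻⁸·A⁻⁴·K².
Both reduce to kg³·m⁶·s⁻⁸·A⁻⁴·K².

Yes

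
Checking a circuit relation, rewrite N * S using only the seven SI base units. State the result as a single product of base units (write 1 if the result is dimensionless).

N = kg·m/s² = kg·m·s⁻² (force = mass × acceleration).
S = 1/Ω (conductance is reciprocal resistance),
    = kg⁻¹·m⁻²·s³·A².
Combining: N·S = (kg·m·s⁻²) · (kg⁻¹·m⁻²·s³·A²) = m⁻¹·s·A².

m⁻¹·s·A²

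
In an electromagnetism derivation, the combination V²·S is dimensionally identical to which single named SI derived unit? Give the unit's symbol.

V = W/A (potential = power per current),
    = kg·m²·s⁻³·A⁻¹.
So V² = kg²·m⁴·s⁻⁶·A⁻².
S = 1/Ω (conductance is reciprocal resistance),
    = kg⁻¹·m⁻²·s³·A².
Combining: V²·S = (kg²·m⁴·s⁻⁶·A⁻²) · (kg⁻¹·m⁻²·s³·A²) = kg·m²·s⁻³.
kg·m²·s⁻³ is the base-SI form of the watt.

W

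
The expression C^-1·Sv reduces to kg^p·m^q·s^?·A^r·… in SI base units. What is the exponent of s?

C = A·s = s·A (charge = current × time).
So C⁻¹ = s⁻¹·A⁻¹.
Sv = J/kg (equivalent dose = energy per mass),
    = m²·s⁻².
Combining: C⁻¹·Sv = (s⁻¹·A⁻¹) · (m²·s⁻²) = m²·s⁻³·A⁻¹.
The exponent of s is -3.

-3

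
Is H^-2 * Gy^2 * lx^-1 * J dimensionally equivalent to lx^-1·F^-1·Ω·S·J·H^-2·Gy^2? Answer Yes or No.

No

Left side:
  H = kg·m²·s⁻²·A⁻².
  So H⁻² = kg⁻²·m⁻⁴·s⁴·A⁴.
  Gy = m²·s⁻².
  So Gy² = m⁴·s⁻⁴.
  lx = m⁻²·cd.
  So lx⁻¹ = m²·cd⁻¹.
  J = kg·m²·s⁻².
  Combining: H⁻²·Gy²·lx⁻¹·J = (kg⁻²·m⁻⁴·s⁴·A⁴) · (m⁴·s⁻⁴) · (m²·cd⁻¹) · (kg·m²·s⁻²) = kg⁻¹·m⁴·s⁻²·A⁴·cd⁻¹.
Right side:
  lx = m⁻²·cd.
  So lx⁻¹ = m²·cd⁻¹.
  F = kg⁻¹·m⁻²·s⁴·A².
  So F⁻¹ = kg·m²·s⁻⁴·A⁻².
  Ω = kg·m²·s⁻³·A⁻².
  S = kg⁻¹·m⁻²·s³·A².
  J = kg·m²·s⁻².
  H = kg·m²·s⁻²·A⁻².
  So H⁻² = kg⁻²·m⁻⁴·s⁴·A⁴.
  Gy = m²·s⁻².
  So Gy² = m⁴·s⁻⁴.
  Combining: lx⁻¹·F⁻¹·Ω·S·J·H⁻²·Gy² = (m²·cd⁻¹) · (kg·m²·s⁻⁴·A⁻²) · (kg·m²·s⁻³·A⁻²) · (kg⁻¹·m⁻²·s³·A²) · (kg·m²·s⁻²) · (kg⁻²·m⁻⁴·s⁴·A⁴) · (m⁴·s⁻⁴) = m⁶·s⁻⁶·A²·cd⁻¹.
Left is kg⁻¹·m⁴·s⁻²·A⁴·cd⁻¹; right is m⁶·s⁻⁶·A²·cd⁻¹ — different.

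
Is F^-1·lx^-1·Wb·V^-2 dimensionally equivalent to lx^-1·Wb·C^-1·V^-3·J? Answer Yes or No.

Left side:
  F = C/V (capacitance = charge per voltage),
      = A·s/(kg·m²·s⁻³·A⁻¹) (substituting C and V),
      = kg⁻¹·m⁻²·s⁴·A².
  So F⁻¹ = kg·m²·s⁻⁴·A⁻².
  lx = lm/m² (illuminance = luminous flux per area),
      = m⁻²·cd.
  So lx⁻¹ = m²·cd⁻¹.
  Wb = V·s (flux: a volt is a weber per second),
      = kg·m²·s⁻²·A⁻¹.
  V = W/A (potential = power per current),
      = kg·m²·s⁻³·A⁻¹.
  So V⁻² = kg⁻²·m⁻⁴·s⁶·A².
  Combining: F⁻¹·lx⁻¹·Wb·V⁻² = (kg·m²·s⁻⁴·A⁻²) · (m²·cd⁻¹) · (kg·m²·s⁻²·A⁻¹) · (kg⁻²·m⁻⁴·s⁶·A²) = m²·A⁻¹·cd⁻¹.
Right side:
  lx = lm/m² (illuminance = luminous flux per area),
      = m⁻²·cd.
  So lx⁻¹ = m²·cd⁻¹.
  Wb = V·s (flux: a volt is a weber per second),
      = kg·m²·s⁻²·A⁻¹.
  C = A·s = s·A (charge = current × time).
  So C⁻¹ = s⁻¹·A⁻¹.
  V = W/A (potential = power per current),
      = kg·m²·s⁻³·A⁻¹.
  So V⁻³ = kg⁻³·m⁻⁶·s⁹·A³.
  J = N·m (work = force × distance),
      = kg·m²·s⁻².
  Combining: lx⁻¹·Wb·C⁻¹·V⁻³·J = (m²·cd⁻¹) · (kg·m²·s⁻²·A⁻¹) · (s⁻¹·A⁻¹) · (kg⁻³·m⁻⁶·s⁹·A³) · (kg·m²·s⁻²) = kg⁻¹·s⁴·A·cd⁻¹.
Left is m²·A⁻¹·cd⁻¹; right is kg⁻¹·s⁴·A·cd⁻¹ — different.

No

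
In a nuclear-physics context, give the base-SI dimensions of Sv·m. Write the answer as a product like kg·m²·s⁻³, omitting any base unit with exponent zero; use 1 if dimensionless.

Sv = m²·s⁻².
Combining: Sv·m = (m²·s⁻²) · m = m³·s⁻².

m³·s⁻²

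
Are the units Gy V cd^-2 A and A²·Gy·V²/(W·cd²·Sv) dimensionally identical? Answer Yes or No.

No

Left side:
  Gy = m²·s⁻².
  V = kg·m²·s⁻³·A⁻¹.
  Combining: Gy·V·cd⁻²·A = (m²·s⁻²) · (kg·m²·s⁻³·A⁻¹) · cd⁻² · A = kg·m⁴·s⁻⁵·cd⁻².
Right side:
  W = J/s (power = energy per time),
      = kg·m²·s⁻³.
  So W⁻¹ = kg⁻¹·m⁻²·s³.
  Gy = J/kg (absorbed dose = energy per mass),
      = m²·s⁻².
  Sv = J/kg (equivalent dose = energy per mass),
      = m²·s⁻².
  So Sv⁻¹ = m⁻²·s².
  V = W/A (potential = power per current),
      = kg·m²·s⁻³·A⁻¹.
  So V² = kg²·m⁴·s⁻⁶·A⁻².
  Combining: A²·W⁻¹·Gy·cd⁻²·Sv⁻¹·V² = A² · (kg⁻¹·m⁻²·s³) · (m²·s⁻²) · cd⁻² · (m⁻²·s²) · (kg²·m⁴·s⁻⁶·A⁻²) = kg·m²·s⁻³·cd⁻².
Left is kg·m⁴·s⁻⁵·cd⁻²; right is kg·m²·s⁻³·cd⁻² — different.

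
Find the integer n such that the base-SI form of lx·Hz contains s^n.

lx = lm/m² (illuminance = luminous flux per area),
    = m⁻²·cd.
Hz = 1/s = s⁻¹ (frequency is cycles per second).
Combining: lx·Hz = (m⁻²·cd) · s⁻¹ = m⁻²·s⁻¹·cd.
The exponent of s is -1.

-1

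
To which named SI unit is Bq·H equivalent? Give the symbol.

Ω

Bq = 1/s = s⁻¹ (activity is decays per second).
H = Wb/A (inductance = flux per current),
    = kg·m²·s⁻²·A⁻².
Combining: Bq·H = s⁻¹ · (kg·m²·s⁻²·A⁻²) = kg·m²·s⁻³·A⁻².
kg·m²·s⁻³·A⁻² is the base-SI form of the ohm.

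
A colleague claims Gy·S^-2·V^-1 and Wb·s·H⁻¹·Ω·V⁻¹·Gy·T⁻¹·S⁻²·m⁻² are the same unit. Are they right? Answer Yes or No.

Yes

Left side:
  Gy = J/kg (absorbed dose = energy per mass),
      = m²·s⁻².
  S = 1/Ω (conductance is reciprocal resistance),
      = kg⁻¹·m⁻²·s³·A².
  So S⁻² = kg²·m⁴·s⁻⁶·A⁻⁴.
  V = W/A (potential = power per current),
      = kg·m²·s⁻³·A⁻¹.
  So V⁻¹ = kg⁻¹·m⁻²·s³·A.
  Combining: Gy·S⁻²·V⁻¹ = (m²·s⁻²) · (kg²·m⁴·s⁻⁶·A⁻⁴) · (kg⁻¹·m⁻²·s³·A) = kg·m⁴·s⁻⁵·A⁻³.
Right side:
  Wb = V·s (flux: a volt is a weber per second),
      = kg·m²·s⁻²·A⁻¹.
  H = Wb/A (inductance = flux per current),
      = kg·m²·s⁻²·A⁻².
  So H⁻¹ = kg⁻¹·m⁻²·s²·A².
  Ω = V/A (resistance = voltage per current),
      = kg·m²·s⁻³·A⁻².
  V = W/A (potential = power per current),
      = kg·m²·s⁻³·A⁻¹.
  So V⁻¹ = kg⁻¹·m⁻²·s³·A.
  Gy = J/kg (absorbed dose = energy per mass),
      = m²·s⁻².
  T = Wb/m² (flux density = flux per area),
      = kg·s⁻²·A⁻¹.
  So T⁻¹ = kg⁻¹·s²·A.
  S = 1/Ω (conductance is reciprocal resistance),
      = kg⁻¹·m⁻²·s³·A².
  So S⁻² = kg²·m⁴·s⁻⁶·A⁻⁴.
  Combining: Wb·s·H⁻¹·Ω·V⁻¹·Gy·T⁻¹·S⁻²·m⁻² = (kg·m²·s⁻²·A⁻¹) · s · (kg⁻¹·m⁻²·s²·A²) · (kg·m²·s⁻³·A⁻²) · (kg⁻¹·m⁻²·s³·A) · (m²·s⁻²) · (kg⁻¹·s²·A) · (kg²·m⁴·s⁻⁶·A⁻⁴) · m⁻² = kg·m⁴·s⁻⁵·A⁻³.
Both reduce to kg·m⁴·s⁻⁵·A⁻³.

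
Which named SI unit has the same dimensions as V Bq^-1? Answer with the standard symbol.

V = kg·m²·s⁻³·A⁻¹.
Bq = s⁻¹.
So Bq⁻¹ = s.
Combining: V·Bq⁻¹ = (kg·m²·s⁻³·A⁻¹) · s = kg·m²·s⁻²·A⁻¹.
kg·m²·s⁻²·A⁻¹ is the base-SI form of the weber.

Wb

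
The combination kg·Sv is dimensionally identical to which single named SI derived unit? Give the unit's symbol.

J

Sv = J/kg (equivalent dose = energy per mass),
    = m²·s⁻².
Combining: kg·Sv = kg · (m²·s⁻²) = kg·m²·s⁻².
kg·m²·s⁻² is the base-SI form of the joule.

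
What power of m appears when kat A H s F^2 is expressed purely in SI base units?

kat = s⁻¹·mol.
H = kg·m²·s⁻²·A⁻².
F = kg⁻¹·m⁻²·s⁴·A².
So F² = kg⁻²·m⁻⁴·s⁸·A⁴.
Combining: kat·A·H·s·F² = (s⁻¹·mol) · A · (kg·m²·s⁻²·A⁻²) · s · (kg⁻²·m⁻⁴·s⁸·A⁴) = kg⁻¹·m⁻²·s⁶·A³·mol.
The exponent of m is -2.

-2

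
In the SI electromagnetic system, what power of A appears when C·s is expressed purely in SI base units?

1

C = s·A.
Combining: C·s = (s·A) · s = s²·A.
The exponent of A is 1.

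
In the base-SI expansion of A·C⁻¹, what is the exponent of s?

-1

C = A·s = s·A (charge = current × time).
So C⁻¹ = s⁻¹·A⁻¹.
Combining: A·C⁻¹ = A · (s⁻¹·A⁻¹) = s⁻¹.
The exponent of s is -1.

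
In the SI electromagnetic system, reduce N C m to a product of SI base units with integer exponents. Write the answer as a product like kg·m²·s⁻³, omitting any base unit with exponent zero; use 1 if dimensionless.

N = kg·m·s⁻².
C = s·A.
Combining: N·C·m = (kg·m·s⁻²) · (s·A) · m = kg·m²·s⁻¹·A.

kg·m²·s⁻¹·A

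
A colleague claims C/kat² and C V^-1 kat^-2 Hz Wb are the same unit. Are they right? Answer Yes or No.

Left side:
  kat = s⁻¹·mol.
  So kat⁻² = s²·mol⁻².
  C = s·A.
  Combining: kat⁻²·C = (s²·mol⁻²) · (s·A) = s³·A·mol⁻².
Right side:
  C = A·s = s·A (charge = current × time).
  V = W/A (potential = power per current),
      = kg·m²·s⁻³·A⁻¹.
  So V⁻¹ = kg⁻¹·m⁻²·s³·A.
  kat = mol/s = s⁻¹·mol (catalytic activity).
  So kat⁻² = s²·mol⁻².
  Hz = 1/s = s⁻¹ (frequency is cycles per second).
  Wb = V·s (flux: a volt is a weber per second),
      = kg·m²·s⁻²·A⁻¹.
  Combining: C·V⁻¹·kat⁻²·Hz·Wb = (s·A) · (kg⁻¹·m⁻²·s³·A) · (s²·mol⁻²) · s⁻¹ · (kg·m²·s⁻²·A⁻¹) = s³·A·mol⁻².
Both reduce to s³·A·mol⁻².

Yes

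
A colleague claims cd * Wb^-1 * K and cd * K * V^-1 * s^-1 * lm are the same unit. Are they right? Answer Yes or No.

Left side:
  Wb = kg·m²·s⁻²·A⁻¹.
  So Wb⁻¹ = kg⁻¹·m⁻²·s²·A.
  Combining: cd·Wb⁻¹·K = cd · (kg⁻¹·m⁻²·s²·A) · K = kg⁻¹·m⁻²·s²·A·K·cd.
Right side:
  V = W/A (potential = power per current),
      = kg·m²·s⁻³·A⁻¹.
  So V⁻¹ = kg⁻¹·m⁻²·s³·A.
  lm = cd·sr = cd (luminous flux; sr is dimensionless).
  Combining: cd·K·V⁻¹·s⁻¹·lm = cd · K · (kg⁻¹·m⁻²·s³·A) · s⁻¹ · cd = kg⁻¹·m⁻²·s²·A·K·cd².
Left is kg⁻¹·m⁻²·s²·A·K·cd; right is kg⁻¹·m⁻²·s²·A·K·cd² — different.

No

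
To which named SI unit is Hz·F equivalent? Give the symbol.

S

Hz = s⁻¹.
F = kg⁻¹·m⁻²·s⁴·A².
Combining: Hz·F = s⁻¹ · (kg⁻¹·m⁻²·s⁴·A²) = kg⁻¹·m⁻²·s³·A².
kg⁻¹·m⁻²·s³·A² is the base-SI form of the siemens.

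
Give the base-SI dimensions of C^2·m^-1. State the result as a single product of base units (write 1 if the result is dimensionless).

m⁻¹·s²·A²

C = s·A.
So C² = s²·A².
Combining: C²·m⁻¹ = (s²·A²) · m⁻¹ = m⁻¹·s²·A².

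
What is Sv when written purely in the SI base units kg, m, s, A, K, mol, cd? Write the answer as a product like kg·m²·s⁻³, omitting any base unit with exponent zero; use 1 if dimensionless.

Sv = J/kg (equivalent dose = energy per mass),
    = m²·s⁻².

m²·s⁻²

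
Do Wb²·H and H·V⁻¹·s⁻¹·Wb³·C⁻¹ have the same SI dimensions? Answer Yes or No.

No

Left side:
  Wb = kg·m²·s⁻²·A⁻¹.
  So Wb² = kg²·m⁴·s⁻⁴·A⁻².
  H = kg·m²·s⁻²·A⁻².
  Combining: Wb²·H = (kg²·m⁴·s⁻⁴·A⁻²) · (kg·m²·s⁻²·A⁻²) = kg³·m⁶·s⁻⁶·A⁻⁴.
Right side:
  H = kg·m²·s⁻²·A⁻².
  V = kg·m²·s⁻³·A⁻¹.
  So V⁻¹ = kg⁻¹·m⁻²·s³·A.
  Wb = kg·m²·s⁻²·A⁻¹.
  So Wb³ = kg³·m⁶·s⁻⁶·A⁻³.
  C = s·A.
  So C⁻¹ = s⁻¹·A⁻¹.
  Combining: H·V⁻¹·s⁻¹·Wb³·C⁻¹ = (kg·m²·s⁻²·A⁻²) · (kg⁻¹·m⁻²·s³·A) · s⁻¹ · (kg³·m⁶·s⁻⁶·A⁻³) · (s⁻¹·A⁻¹) = kg³·m⁶·s⁻⁷·A⁻⁵.
Left is kg³·m⁶·s⁻⁶·A⁻⁴; right is kg³·m⁶·s⁻⁷·A⁻⁵ — different.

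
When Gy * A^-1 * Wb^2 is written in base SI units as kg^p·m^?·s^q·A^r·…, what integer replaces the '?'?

6

Gy = m²·s⁻².
Wb = kg·m²·s⁻²·A⁻¹.
So Wb² = kg²·m⁴·s⁻⁴·A⁻².
Combining: Gy·A⁻¹·Wb² = (m²·s⁻²) · A⁻¹ · (kg²·m⁴·s⁻⁴·A⁻²) = kg²·m⁶·s⁻⁶·A⁻³.
The exponent of m is 6.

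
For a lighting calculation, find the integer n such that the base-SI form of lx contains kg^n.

0

lx = lm/m² (illuminance = luminous flux per area),
    = m⁻²·cd.
The exponent of kg is 0.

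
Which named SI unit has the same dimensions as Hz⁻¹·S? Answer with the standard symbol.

F

Hz = 1/s = s⁻¹ (frequency is cycles per second).
So Hz⁻¹ = s.
S = 1/Ω (conductance is reciprocal resistance),
    = kg⁻¹·m⁻²·s³·A².
Combining: Hz⁻¹·S = s · (kg⁻¹·m⁻²·s³·A²) = kg⁻¹·m⁻²·s⁴·A².
kg⁻¹·m⁻²·s⁴·A² is the base-SI form of the farad.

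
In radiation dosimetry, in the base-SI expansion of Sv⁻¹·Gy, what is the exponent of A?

Sv = m²·s⁻².
So Sv⁻¹ = m⁻²·s².
Gy = m²·s⁻².
Combining: Sv⁻¹·Gy = (m⁻²·s²) · (m²·s⁻²) = 1.
The exponent of A is 0.

0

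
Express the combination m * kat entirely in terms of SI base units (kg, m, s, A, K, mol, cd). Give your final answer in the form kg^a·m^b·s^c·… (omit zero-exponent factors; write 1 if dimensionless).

m·s⁻¹·mol

kat = s⁻¹·mol.
Combining: m·kat = m · (s⁻¹·mol) = m·s⁻¹·mol.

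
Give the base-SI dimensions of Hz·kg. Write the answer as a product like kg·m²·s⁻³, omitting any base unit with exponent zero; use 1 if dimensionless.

kg·s⁻¹

Hz = 1/s = s⁻¹ (frequency is cycles per second).
Combining: Hz·kg = s⁻¹ · kg = kg·s⁻¹.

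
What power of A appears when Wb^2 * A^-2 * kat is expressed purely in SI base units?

Wb = kg·m²·s⁻²·A⁻¹.
So Wb² = kg²·m⁴·s⁻⁴·A⁻².
kat = s⁻¹·mol.
Combining: Wb²·A⁻²·kat = (kg²·m⁴·s⁻⁴·A⁻²) · A⁻² · (s⁻¹·mol) = kg²·m⁴·s⁻⁵·A⁻⁴·mol.
The exponent of A is -4.

-4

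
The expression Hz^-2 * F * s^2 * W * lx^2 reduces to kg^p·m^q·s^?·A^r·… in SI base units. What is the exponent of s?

Hz = 1/s = s⁻¹ (frequency is cycles per second).
So Hz⁻² = s².
F = C/V (capacitance = charge per voltage),
    = A·s/(kg·m²·s⁻³·A⁻¹) (substituting C and V),
    = kg⁻¹·m⁻²·s⁴·A².
W = J/s (power = energy per time),
    = kg·m²·s⁻³.
lx = lm/m² (illuminance = luminous flux per area),
    = m⁻²·cd.
So lx² = m⁻⁴·cd².
Combining: Hz⁻²·F·s²·W·lx² = s² · (kg⁻¹·m⁻²·s⁴·A²) · s² · (kg·m²·s⁻³) · (m⁻⁴·cd²) = m⁻⁴·s⁵·A²·cd².
The exponent of s is 5.

5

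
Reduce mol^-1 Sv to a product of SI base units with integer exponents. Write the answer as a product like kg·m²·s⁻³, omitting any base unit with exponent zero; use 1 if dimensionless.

m²·s⁻²·mol⁻¹

Sv = J/kg (equivalent dose = energy per mass),
    = m²·s⁻².
Combining: mol⁻¹·Sv = mol⁻¹ · (m²·s⁻²) = m²·s⁻²·mol⁻¹.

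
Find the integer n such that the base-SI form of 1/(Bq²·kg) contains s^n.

2

Bq = s⁻¹.
So Bq⁻² = s².
Combining: Bq⁻²·kg⁻¹ = s² · kg⁻¹ = kg⁻¹·s².
The exponent of s is 2.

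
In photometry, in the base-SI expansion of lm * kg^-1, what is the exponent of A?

lm = cd·sr = cd (luminous flux; sr is dimensionless).
Combining: lm·kg⁻¹ = cd · kg⁻¹ = kg⁻¹·cd.
The exponent of A is 0.

0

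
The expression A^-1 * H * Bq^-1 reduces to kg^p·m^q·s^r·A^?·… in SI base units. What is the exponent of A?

H = Wb/A (inductance = flux per current),
    = kg·m²·s⁻²·A⁻².
Bq = 1/s = s⁻¹ (activity is decays per second).
So Bq⁻¹ = s.
Combining: A⁻¹·H·Bq⁻¹ = A⁻¹ · (kg·m²·s⁻²·A⁻²) · s = kg·m²·s⁻¹·A⁻³.
The exponent of A is -3.

-3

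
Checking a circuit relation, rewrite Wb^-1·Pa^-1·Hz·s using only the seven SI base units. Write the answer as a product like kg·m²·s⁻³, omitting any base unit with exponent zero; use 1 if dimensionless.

Wb = kg·m²·s⁻²·A⁻¹.
So Wb⁻¹ = kg⁻¹·m⁻²·s²·A.
Pa = kg·m⁻¹·s⁻².
So Pa⁻¹ = kg⁻¹·m·s².
Hz = s⁻¹.
Combining: Wb⁻¹·Pa⁻¹·Hz·s = (kg⁻¹·m⁻²·s²·A) · (kg⁻¹·m·s²) · s⁻¹ · s = kg⁻²·m⁻¹·s⁴·A.

kg⁻²·m⁻¹·s⁴·A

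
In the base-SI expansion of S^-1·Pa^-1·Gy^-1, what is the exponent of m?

S = 1/Ω (conductance is reciprocal resistance),
    = kg⁻¹·m⁻²·s³·A².
So S⁻¹ = kg·m²·s⁻³·A⁻².
Pa = N/m² (pressure = force per area),
    = kg·m⁻¹·s⁻².
So Pa⁻¹ = kg⁻¹·m·s².
Gy = J/kg (absorbed dose = energy per mass),
    = m²·s⁻².
So Gy⁻¹ = m⁻²·s².
Combining: S⁻¹·Pa⁻¹·Gy⁻¹ = (kg·m²·s⁻³·A⁻²) · (kg⁻¹·m·s²) · (m⁻²·s²) = m·s·A⁻².
The exponent of m is 1.

1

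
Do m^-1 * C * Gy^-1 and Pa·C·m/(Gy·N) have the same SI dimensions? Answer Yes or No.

Yes

Left side:
  C = A·s = s·A (charge = current × time).
  Gy = J/kg (absorbed dose = energy per mass),
      = m²·s⁻².
  So Gy⁻¹ = m⁻²·s².
  Combining: m⁻¹·C·Gy⁻¹ = m⁻¹ · (s·A) · (m⁻²·s²) = m⁻³·s³·A.
Right side:
  Pa = N/m² (pressure = force per area),
      = kg·m⁻¹·s⁻².
  Gy = J/kg (absorbed dose = energy per mass),
      = m²·s⁻².
  So Gy⁻¹ = m⁻²·s².
  N = kg·m/s² = kg·m·s⁻² (force = mass × acceleration).
  So N⁻¹ = kg⁻¹·m⁻¹·s².
  C = A·s = s·A (charge = current × time).
  Combining: Pa·Gy⁻¹·N⁻¹·C·m = (kg·m⁻¹·s⁻²) · (m⁻²·s²) · (kg⁻¹·m⁻¹·s²) · (s·A) · m = m⁻³·s³·A.
Both reduce to m⁻³·s³·A.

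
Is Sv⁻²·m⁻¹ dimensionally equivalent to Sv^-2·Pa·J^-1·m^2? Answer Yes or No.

Yes

Left side:
  Sv = m²·s⁻².
  So Sv⁻² = m⁻⁴·s⁴.
  Combining: Sv⁻²·m⁻¹ = (m⁻⁴·s⁴) · m⁻¹ = m⁻⁵·s⁴.
Right side:
  Sv = m²·s⁻².
  So Sv⁻² = m⁻⁴·s⁴.
  Pa = kg·m⁻¹·s⁻².
  J = kg·m²·s⁻².
  So J⁻¹ = kg⁻¹·m⁻²·s².
  Combining: Sv⁻²·Pa·J⁻¹·m² = (m⁻⁴·s⁴) · (kg·m⁻¹·s⁻²) · (kg⁻¹·m⁻²·s²) · m² = m⁻⁵·s⁴.
Both reduce to m⁻⁵·s⁴.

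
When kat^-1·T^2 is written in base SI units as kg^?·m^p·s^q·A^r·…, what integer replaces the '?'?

kat = s⁻¹·mol.
So kat⁻¹ = s·mol⁻¹.
T = kg·s⁻²·A⁻¹.
So T² = kg²·s⁻⁴·A⁻².
Combining: kat⁻¹·T² = (s·mol⁻¹) · (kg²·s⁻⁴·A⁻²) = kg²·s⁻³·A⁻²·mol⁻¹.
The exponent of kg is 2.

2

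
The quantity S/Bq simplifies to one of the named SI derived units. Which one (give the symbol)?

F

Bq = 1/s = s⁻¹ (activity is decays per second).
So Bq⁻¹ = s.
S = 1/Ω (conductance is reciprocal resistance),
    = kg⁻¹·m⁻²·s³·A².
Combining: Bq⁻¹·S = s · (kg⁻¹·m⁻²·s³·A²) = kg⁻¹·m⁻²·s⁴·A².
kg⁻¹·m⁻²·s⁴·A² is the base-SI form of the farad.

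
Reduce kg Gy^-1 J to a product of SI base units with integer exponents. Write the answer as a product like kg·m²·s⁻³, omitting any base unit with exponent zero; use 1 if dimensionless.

kg²

Gy = J/kg (absorbed dose = energy per mass),
    = m²·s⁻².
So Gy⁻¹ = m⁻²·s².
J = N·m (work = force × distance),
    = kg·m²·s⁻².
Combining: kg·Gy⁻¹·J = kg · (m⁻²·s²) · (kg·m²·s⁻²) = kg².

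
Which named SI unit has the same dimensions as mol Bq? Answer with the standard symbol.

Bq = 1/s = s⁻¹ (activity is decays per second).
Combining: mol·Bq = mol · s⁻¹ = s⁻¹·mol.
s⁻¹·mol is the base-SI form of the katal.

kat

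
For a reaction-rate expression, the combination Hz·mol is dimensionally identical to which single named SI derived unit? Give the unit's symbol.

kat

Hz = s⁻¹.
Combining: Hz·mol = s⁻¹ · mol = s⁻¹·mol.
s⁻¹·mol is the base-SI form of the katal.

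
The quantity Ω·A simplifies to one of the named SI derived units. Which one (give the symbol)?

Ω = kg·m²·s⁻³·A⁻².
Combining: Ω·A = (kg·m²·s⁻³·A⁻²) · A = kg·m²·s⁻³·A⁻¹.
kg·m²·s⁻³·A⁻¹ is the base-SI form of the volt.

V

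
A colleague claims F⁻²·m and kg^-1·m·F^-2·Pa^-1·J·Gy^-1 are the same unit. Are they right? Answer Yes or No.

Left side:
  F = C/V (capacitance = charge per voltage),
      = A·s/(kg·m²·s⁻³·A⁻¹) (substituting C and V),
      = kg⁻¹·m⁻²·s⁴·A².
  So F⁻² = kg²·m⁴·s⁻⁸·A⁻⁴.
  Combining: F⁻²·m = (kg²·m⁴·s⁻⁸·A⁻⁴) · m = kg²·m⁵·s⁻⁸·A⁻⁴.
Right side:
  F = kg⁻¹·m⁻²·s⁴·A².
  So F⁻² = kg²·m⁴·s⁻⁸·A⁻⁴.
  Pa = kg·m⁻¹·s⁻².
  So Pa⁻¹ = kg⁻¹·m·s².
  J = kg·m²·s⁻².
  Gy = m²·s⁻².
  So Gy⁻¹ = m⁻²·s².
  Combining: kg⁻¹·m·F⁻²·Pa⁻¹·J·Gy⁻¹ = kg⁻¹ · m · (kg²·m⁴·s⁻⁸·A⁻⁴) · (kg⁻¹·m·s²) · (kg·m²·s⁻²) · (m⁻²·s²) = kg·m⁶·s⁻⁶·A⁻⁴.
Left is kg²·m⁵·s⁻⁸·A⁻⁴; right is kg·m⁶·s⁻⁶·A⁻⁴ — different.

No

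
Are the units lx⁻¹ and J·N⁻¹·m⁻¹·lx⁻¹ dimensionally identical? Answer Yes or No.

Left side:
  lx = m⁻²·cd.
  So lx⁻¹ = m²·cd⁻¹.
Right side:
  J = kg·m²·s⁻².
  N = kg·m·s⁻².
  So N⁻¹ = kg⁻¹·m⁻¹·s².
  lx = m⁻²·cd.
  So lx⁻¹ = m²·cd⁻¹.
  Combining: J·N⁻¹·m⁻¹·lx⁻¹ = (kg·m²·s⁻²) · (kg⁻¹·m⁻¹·s²) · m⁻¹ · (m²·cd⁻¹) = m²·cd⁻¹.
Both reduce to m²·cd⁻¹.

Yes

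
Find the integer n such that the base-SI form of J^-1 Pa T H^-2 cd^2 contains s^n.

2

J = N·m (work = force × distance),
    = kg·m²·s⁻².
So J⁻¹ = kg⁻¹·m⁻²·s².
Pa = N/m² (pressure = force per area),
    = kg·m⁻¹·s⁻².
T = Wb/m² (flux density = flux per area),
    = kg·s⁻²·A⁻¹.
H = Wb/A (inductance = flux per current),
    = kg·m²·s⁻²·A⁻².
So H⁻² = kg⁻²·m⁻⁴·s⁴·A⁴.
Combining: J⁻¹·Pa·T·H⁻²·cd² = (kg⁻¹·m⁻²·s²) · (kg·m⁻¹·s⁻²) · (kg·s⁻²·A⁻¹) · (kg⁻²·m⁻⁴·s⁴·A⁴) · cd² = kg⁻¹·m⁻⁷·s²·A³·cd².
The exponent of s is 2.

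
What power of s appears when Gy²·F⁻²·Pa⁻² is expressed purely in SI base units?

-8

Gy = m²·s⁻².
So Gy² = m⁴·s⁻⁴.
F = kg⁻¹·m⁻²·s⁴·A².
So F⁻² = kg²·m⁴·s⁻⁸·A⁻⁴.
Pa = kg·m⁻¹·s⁻².
So Pa⁻² = kg⁻²·m²·s⁴.
Combining: Gy²·F⁻²·Pa⁻² = (m⁴·s⁻⁴) · (kg²·m⁴·s⁻⁸·A⁻⁴) · (kg⁻²·m²·s⁴) = m¹⁰·s⁻⁸·A⁻⁴.
The exponent of s is -8.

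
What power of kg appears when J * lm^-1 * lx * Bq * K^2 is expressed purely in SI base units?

1

J = N·m (work = force × distance),
    = kg·m²·s⁻².
lm = cd·sr = cd (luminous flux; sr is dimensionless).
So lm⁻¹ = cd⁻¹.
lx = lm/m² (illuminance = luminous flux per area),
    = m⁻²·cd.
Bq = 1/s = s⁻¹ (activity is decays per second).
Combining: J·lm⁻¹·lx·Bq·K² = (kg·m²·s⁻²) · cd⁻¹ · (m⁻²·cd) · s⁻¹ · K² = kg·s⁻³·K².
The exponent of kg is 1.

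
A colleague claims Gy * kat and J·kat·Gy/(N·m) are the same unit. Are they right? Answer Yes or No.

Left side:
  Gy = m²·s⁻².
  kat = s⁻¹·mol.
  Combining: Gy·kat = (m²·s⁻²) · (s⁻¹·mol) = m²·s⁻³·mol.
Right side:
  J = N·m (work = force × distance),
      = kg·m²·s⁻².
  N = kg·m/s² = kg·m·s⁻² (force = mass × acceleration).
  So N⁻¹ = kg⁻¹·m⁻¹·s².
  kat = mol/s = s⁻¹·mol (catalytic activity).
  Gy = J/kg (absorbed dose = energy per mass),
      = m²·s⁻².
  Combining: J·N⁻¹·kat·m⁻¹·Gy = (kg·m²·s⁻²) · (kg⁻¹·m⁻¹·s²) · (s⁻¹·mol) · m⁻¹ · (m²·s⁻²) = m²·s⁻³·mol.
Both reduce to m²·s⁻³·mol.

Yes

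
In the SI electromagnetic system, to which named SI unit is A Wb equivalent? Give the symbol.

Wb = V·s (flux: a volt is a weber per second),
    = kg·m²·s⁻²·A⁻¹.
Combining: A·Wb = A · (kg·m²·s⁻²·A⁻¹) = kg·m²·s⁻².
kg·m²·s⁻² is the base-SI form of the joule.

J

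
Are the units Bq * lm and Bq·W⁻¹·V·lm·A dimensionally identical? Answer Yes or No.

Yes

Left side:
  Bq = 1/s = s⁻¹ (activity is decays per second).
  lm = cd·sr = cd (luminous flux; sr is dimensionless).
  Combining: Bq·lm = s⁻¹ · cd = s⁻¹·cd.
Right side:
  Bq = s⁻¹.
  W = kg·m²·s⁻³.
  So W⁻¹ = kg⁻¹·m⁻²·s³.
  V = kg·m²·s⁻³·A⁻¹.
  lm = cd.
  Combining: Bq·W⁻¹·V·lm·A = s⁻¹ · (kg⁻¹·m⁻²·s³) · (kg·m²·s⁻³·A⁻¹) · cd · A = s⁻¹·cd.
Both reduce to s⁻¹·cd.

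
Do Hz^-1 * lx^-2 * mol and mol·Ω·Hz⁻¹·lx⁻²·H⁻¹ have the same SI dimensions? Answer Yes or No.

Left side:
  Hz = 1/s = s⁻¹ (frequency is cycles per second).
  So Hz⁻¹ = s.
  lx = lm/m² (illuminance = luminous flux per area),
      = m⁻²·cd.
  So lx⁻² = m⁴·cd⁻².
  Combining: Hz⁻¹·lx⁻²·mol = s · (m⁴·cd⁻²) · mol = m⁴·s·mol·cd⁻².
Right side:
  Ω = kg·m²·s⁻³·A⁻².
  Hz = s⁻¹.
  So Hz⁻¹ = s.
  lx = m⁻²·cd.
  So lx⁻² = m⁴·cd⁻².
  H = kg·m²·s⁻²·A⁻².
  So H⁻¹ = kg⁻¹·m⁻²·s²·A².
  Combining: mol·Ω·Hz⁻¹·lx⁻²·H⁻¹ = mol · (kg·m²·s⁻³·A⁻²) · s · (m⁴·cd⁻²) · (kg⁻¹·m⁻²·s²·A²) = m⁴·mol·cd⁻².
Left is m⁴·s·mol·cd⁻²; right is m⁴·mol·cd⁻² — different.

No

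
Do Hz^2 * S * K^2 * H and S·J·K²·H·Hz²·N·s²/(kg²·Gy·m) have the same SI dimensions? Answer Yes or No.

Yes

Left side:
  Hz = 1/s = s⁻¹ (frequency is cycles per second).
  So Hz² = s⁻².
  S = 1/Ω (conductance is reciprocal resistance),
      = kg⁻¹·m⁻²·s³·A².
  H = Wb/A (inductance = flux per current),
      = kg·m²·s⁻²·A⁻².
  Combining: Hz²·S·K²·H = s⁻² · (kg⁻¹·m⁻²·s³·A²) · K² · (kg·m²·s⁻²·A⁻²) = s⁻¹·K².
Right side:
  S = kg⁻¹·m⁻²·s³·A².
  J = kg·m²·s⁻².
  H = kg·m²·s⁻²·A⁻².
  Gy = m²·s⁻².
  So Gy⁻¹ = m⁻²·s².
  Hz = s⁻¹.
  So Hz² = s⁻².
  N = kg·m·s⁻².
  Combining: S·J·kg⁻²·K²·H·Gy⁻¹·Hz²·N·s²·m⁻¹ = (kg⁻¹·m⁻²·s³·A²) · (kg·m²·s⁻²) · kg⁻² · K² · (kg·m²·s⁻²·A⁻²) · (m⁻²·s²) · s⁻² · (kg·m·s⁻²) · s² · m⁻¹ = s⁻¹·K².
Both reduce to s⁻¹·K².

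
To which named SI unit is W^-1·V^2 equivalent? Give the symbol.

Ω

W = J/s (power = energy per time),
    = kg·m²·s⁻³.
So W⁻¹ = kg⁻¹·m⁻²·s³.
V = W/A (potential = power per current),
    = kg·m²·s⁻³·A⁻¹.
So V² = kg²·m⁴·s⁻⁶·A⁻².
Combining: W⁻¹·V² = (kg⁻¹·m⁻²·s³) · (kg²·m⁴·s⁻⁶·A⁻²) = kg·m²·s⁻³·A⁻².
kg·m²·s⁻³·A⁻² is the base-SI form of the ohm.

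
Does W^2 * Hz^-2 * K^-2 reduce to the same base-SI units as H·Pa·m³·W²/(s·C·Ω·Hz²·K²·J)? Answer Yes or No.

Left side:
  W = J/s (power = energy per time),
      = kg·m²·s⁻³.
  So W² = kg²·m⁴·s⁻⁶.
  Hz = 1/s = s⁻¹ (frequency is cycles per second).
  So Hz⁻² = s².
  Combining: W²·Hz⁻²·K⁻² = (kg²·m⁴·s⁻⁶) · s² · K⁻² = kg²·m⁴·s⁻⁴·K⁻².
Right side:
  H = kg·m²·s⁻²·A⁻².
  C = s·A.
  So C⁻¹ = s⁻¹·A⁻¹.
  Pa = kg·m⁻¹·s⁻².
  Ω = kg·m²·s⁻³·A⁻².
  So Ω⁻¹ = kg⁻¹·m⁻²·s³·A².
  W = kg·m²·s⁻³.
  So W² = kg²·m⁴·s⁻⁶.
  Hz = s⁻¹.
  So Hz⁻² = s².
  J = kg·m²·s⁻².
  So J⁻¹ = kg⁻¹·m⁻²·s².
  Combining: s⁻¹·H·C⁻¹·Pa·m³·Ω⁻¹·W²·Hz⁻²·K⁻²·J⁻¹ = s⁻¹ · (kg·m²·s⁻²·A⁻²) · (s⁻¹·A⁻¹) · (kg·m⁻¹·s⁻²) · m³ · (kg⁻¹·m⁻²·s³·A²) · (kg²·m⁴·s⁻⁶) · s² · K⁻² · (kg⁻¹·m⁻²·s²) = kg²·m⁴·s⁻⁵·A⁻¹·K⁻².
Left is kg²·m⁴·s⁻⁴·K⁻²; right is kg²·m⁴·s⁻⁵·A⁻¹·K⁻² — different.

No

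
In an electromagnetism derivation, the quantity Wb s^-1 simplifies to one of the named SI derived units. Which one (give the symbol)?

V

Wb = V·s (flux: a volt is a weber per second),
    = kg·m²·s⁻²·A⁻¹.
Combining: Wb·s⁻¹ = (kg·m²·s⁻²·A⁻¹) · s⁻¹ = kg·m²·s⁻³·A⁻¹.
kg·m²·s⁻³·A⁻¹ is the base-SI form of the volt.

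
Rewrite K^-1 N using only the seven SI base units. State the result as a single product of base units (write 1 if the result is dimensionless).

kg·m·s⁻²·K⁻¹

N = kg·m/s² = kg·m·s⁻² (force = mass × acceleration).
Combining: K⁻¹·N = K⁻¹ · (kg·m·s⁻²) = kg·m·s⁻²·K⁻¹.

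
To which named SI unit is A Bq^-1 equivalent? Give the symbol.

C

Bq = 1/s = s⁻¹ (activity is decays per second).
So Bq⁻¹ = s.
Combining: A·Bq⁻¹ = A · s = s·A.
s·A is the base-SI form of the coulomb.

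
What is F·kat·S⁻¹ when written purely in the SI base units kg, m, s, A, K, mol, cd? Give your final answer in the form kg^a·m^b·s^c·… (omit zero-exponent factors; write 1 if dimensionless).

mol

F = C/V (capacitance = charge per voltage),
    = A·s/(kg·m²·s⁻³·A⁻¹) (substituting C and V),
    = kg⁻¹·m⁻²·s⁴·A².
kat = mol/s = s⁻¹·mol (catalytic activity).
S = 1/Ω (conductance is reciprocal resistance),
    = kg⁻¹·m⁻²·s³·A².
So S⁻¹ = kg·m²·s⁻³·A⁻².
Combining: F·kat·S⁻¹ = (kg⁻¹·m⁻²·s⁴·A²) · (s⁻¹·mol) · (kg·m²·s⁻³·A⁻²) = mol.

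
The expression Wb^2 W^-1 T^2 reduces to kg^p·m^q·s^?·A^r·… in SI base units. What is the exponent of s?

Wb = V·s (flux: a volt is a weber per second),
    = kg·m²·s⁻²·A⁻¹.
So Wb² = kg²·m⁴·s⁻⁴·A⁻².
W = J/s (power = energy per time),
    = kg·m²·s⁻³.
So W⁻¹ = kg⁻¹·m⁻²·s³.
T = Wb/m² (flux density = flux per area),
    = kg·s⁻²·A⁻¹.
So T² = kg²·s⁻⁴·A⁻².
Combining: Wb²·W⁻¹·T² = (kg²·m⁴·s⁻⁴·A⁻²) · (kg⁻¹·m⁻²·s³) · (kg²·s⁻⁴·A⁻²) = kg³·m²·s⁻⁵·A⁻⁴.
The exponent of s is -5.

-5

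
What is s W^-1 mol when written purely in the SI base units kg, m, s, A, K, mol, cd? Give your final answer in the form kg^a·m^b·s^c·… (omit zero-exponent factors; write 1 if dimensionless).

W = kg·m²·s⁻³.
So W⁻¹ = kg⁻¹·m⁻²·s³.
Combining: s·W⁻¹·mol = s · (kg⁻¹·m⁻²·s³) · mol = kg⁻¹·m⁻²·s⁴·mol.

kg⁻¹·m⁻²·s⁴·mol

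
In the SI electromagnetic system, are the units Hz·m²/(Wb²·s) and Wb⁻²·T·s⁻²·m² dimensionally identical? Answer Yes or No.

Left side:
  Wb = V·s (flux: a volt is a weber per second),
      = kg·m²·s⁻²·A⁻¹.
  So Wb⁻² = kg⁻²·m⁻⁴·s⁴·A².
  Hz = 1/s = s⁻¹ (frequency is cycles per second).
  Combining: Wb⁻²·Hz·s⁻¹·m² = (kg⁻²·m⁻⁴·s⁴·A²) · s⁻¹ · s⁻¹ · m² = kg⁻²·m⁻²·s²·A².
Right side:
  Wb = kg·m²·s⁻²·A⁻¹.
  So Wb⁻² = kg⁻²·m⁻⁴·s⁴·A².
  T = kg·s⁻²·A⁻¹.
  Combining: Wb⁻²·T·s⁻²·m² = (kg⁻²·m⁻⁴·s⁴·A²) · (kg·s⁻²·A⁻¹) · s⁻² · m² = kg⁻¹·m⁻²·A.
Left is kg⁻²·m⁻²·s²·A²; right is kg⁻¹·m⁻²·A — different.

No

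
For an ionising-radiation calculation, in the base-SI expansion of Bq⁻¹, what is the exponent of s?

Bq = s⁻¹.
So Bq⁻¹ = s.
The exponent of s is 1.

1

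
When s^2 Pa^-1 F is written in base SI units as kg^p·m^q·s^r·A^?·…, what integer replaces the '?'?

Pa = kg·m⁻¹·s⁻².
So Pa⁻¹ = kg⁻¹·m·s².
F = kg⁻¹·m⁻²·s⁴·A².
Combining: s²·Pa⁻¹·F = s² · (kg⁻¹·m·s²) · (kg⁻¹·m⁻²·s⁴·A²) = kg⁻²·m⁻¹·s⁸·A².
The exponent of A is 2.

2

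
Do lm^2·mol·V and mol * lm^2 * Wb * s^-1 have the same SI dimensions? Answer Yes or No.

Yes

Left side:
  lm = cd.
  So lm² = cd².
  V = kg·m²·s⁻³·A⁻¹.
  Combining: lm²·mol·V = cd² · mol · (kg·m²·s⁻³·A⁻¹) = kg·m²·s⁻³·A⁻¹·mol·cd².
Right side:
  lm = cd.
  So lm² = cd².
  Wb = kg·m²·s⁻²·A⁻¹.
  Combining: mol·lm²·Wb·s⁻¹ = mol · cd² · (kg·m²·s⁻²·A⁻¹) · s⁻¹ = kg·m²·s⁻³·A⁻¹·mol·cd².
Both reduce to kg·m²·s⁻³·A⁻¹·mol·cd².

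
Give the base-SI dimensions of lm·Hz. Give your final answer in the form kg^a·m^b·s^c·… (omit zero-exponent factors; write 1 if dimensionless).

lm = cd.
Hz = s⁻¹.
Combining: lm·Hz = cd · s⁻¹ = s⁻¹·cd.

s⁻¹·cd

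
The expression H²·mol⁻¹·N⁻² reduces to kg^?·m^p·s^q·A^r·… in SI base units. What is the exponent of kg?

H = kg·m²·s⁻²·A⁻².
So H² = kg²·m⁴·s⁻⁴·A⁻⁴.
N = kg·m·s⁻².
So N⁻² = kg⁻²·m⁻²·s⁴.
Combining: H²·mol⁻¹·N⁻² = (kg²·m⁴·s⁻⁴·A⁻⁴) · mol⁻¹ · (kg⁻²·m⁻²·s⁴) = m²·A⁻⁴·mol⁻¹.
The exponent of kg is 0.

0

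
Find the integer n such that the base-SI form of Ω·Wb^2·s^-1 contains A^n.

Ω = V/A (resistance = voltage per current),
    = kg·m²·s⁻³·A⁻².
Wb = V·s (flux: a volt is a weber per second),
    = kg·m²·s⁻²·A⁻¹.
So Wb² = kg²·m⁴·s⁻⁴·A⁻².
Combining: Ω·Wb²·s⁻¹ = (kg·m²·s⁻³·A⁻²) · (kg²·m⁴·s⁻⁴·A⁻²) · s⁻¹ = kg³·m⁶·s⁻⁸·A⁻⁴.
The exponent of A is -4.

-4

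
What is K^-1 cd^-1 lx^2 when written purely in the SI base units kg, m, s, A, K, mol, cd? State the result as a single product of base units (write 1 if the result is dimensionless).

m⁻⁴·K⁻¹·cd

lx = lm/m² (illuminance = luminous flux per area),
    = m⁻²·cd.
So lx² = m⁻⁴·cd².
Combining: K⁻¹·cd⁻¹·lx² = K⁻¹ · cd⁻¹ · (m⁻⁴·cd²) = m⁻⁴·K⁻¹·cd.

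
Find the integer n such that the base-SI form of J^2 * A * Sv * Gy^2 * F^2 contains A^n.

5

J = N·m (work = force × distance),
    = kg·m²·s⁻².
So J² = kg²·m⁴·s⁻⁴.
Sv = J/kg (equivalent dose = energy per mass),
    = m²·s⁻².
Gy = J/kg (absorbed dose = energy per mass),
    = m²·s⁻².
So Gy² = m⁴·s⁻⁴.
F = C/V (capacitance = charge per voltage),
    = A·s/(kg·m²·s⁻³·A⁻¹) (substituting C and V),
    = kg⁻¹·m⁻²·s⁴·A².
So F² = kg⁻²·m⁻⁴·s⁸·A⁴.
Combining: J²·A·Sv·Gy²·F² = (kg²·m⁴·s⁻⁴) · A · (m²·s⁻²) · (m⁴·s⁻⁴) · (kg⁻²·m⁻⁴·s⁸·A⁴) = m⁶·s⁻²·A⁵.
The exponent of A is 5.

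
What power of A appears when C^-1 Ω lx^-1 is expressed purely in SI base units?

C = s·A.
So C⁻¹ = s⁻¹·A⁻¹.
Ω = kg·m²·s⁻³·A⁻².
lx = m⁻²·cd.
So lx⁻¹ = m²·cd⁻¹.
Combining: C⁻¹·Ω·lx⁻¹ = (s⁻¹·A⁻¹) · (kg·m²·s⁻³·A⁻²) · (m²·cd⁻¹) = kg·m⁴·s⁻⁴·A⁻³·cd⁻¹.
The exponent of A is -3.

-3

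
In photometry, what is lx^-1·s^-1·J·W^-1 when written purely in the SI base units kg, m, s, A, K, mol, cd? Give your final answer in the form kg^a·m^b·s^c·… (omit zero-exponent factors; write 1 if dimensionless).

lx = m⁻²·cd.
So lx⁻¹ = m²·cd⁻¹.
J = kg·m²·s⁻².
W = kg·m²·s⁻³.
So W⁻¹ = kg⁻¹·m⁻²·s³.
Combining: lx⁻¹·s⁻¹·J·W⁻¹ = (m²·cd⁻¹) · s⁻¹ · (kg·m²·s⁻²) · (kg⁻¹·m⁻²·s³) = m²·cd⁻¹.

m²·cd⁻¹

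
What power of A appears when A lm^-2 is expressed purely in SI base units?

1

lm = cd·sr = cd (luminous flux; sr is dimensionless).
So lm⁻² = cd⁻².
Combining: A·lm⁻² = A · cd⁻² = A·cd⁻².
The exponent of A is 1.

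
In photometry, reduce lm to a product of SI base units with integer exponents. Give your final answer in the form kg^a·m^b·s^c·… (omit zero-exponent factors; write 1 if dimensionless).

lm = cd.

cd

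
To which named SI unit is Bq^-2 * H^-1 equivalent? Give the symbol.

Bq = 1/s = s⁻¹ (activity is decays per second).
So Bq⁻² = s².
H = Wb/A (inductance = flux per current),
    = kg·m²·s⁻²·A⁻².
So H⁻¹ = kg⁻¹·m⁻²·s²·A².
Combining: Bq⁻²·H⁻¹ = s² · (kg⁻¹·m⁻²·s²·A²) = kg⁻¹·m⁻²·s⁴·A².
kg⁻¹·m⁻²·s⁴·A² is the base-SI form of the farad.

F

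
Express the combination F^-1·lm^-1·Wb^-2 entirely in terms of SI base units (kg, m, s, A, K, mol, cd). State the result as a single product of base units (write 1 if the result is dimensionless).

F = kg⁻¹·m⁻²·s⁴·A².
So F⁻¹ = kg·m²·s⁻⁴·A⁻².
lm = cd.
So lm⁻¹ = cd⁻¹.
Wb = kg·m²·s⁻²·A⁻¹.
So Wb⁻² = kg⁻²·m⁻⁴·s⁴·A².
Combining: F⁻¹·lm⁻¹·Wb⁻² = (kg·m²·s⁻⁴·A⁻²) · cd⁻¹ · (kg⁻²·m⁻⁴·s⁴·A²) = kg⁻¹·m⁻²·cd⁻¹.

kg⁻¹·m⁻²·cd⁻¹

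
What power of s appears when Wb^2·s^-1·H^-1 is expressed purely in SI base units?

-3

Wb = V·s (flux: a volt is a weber per second),
    = kg·m²·s⁻²·A⁻¹.
So Wb² = kg²·m⁴·s⁻⁴·A⁻².
H = Wb/A (inductance = flux per current),
    = kg·m²·s⁻²·A⁻².
So H⁻¹ = kg⁻¹·m⁻²·s²·A².
Combining: Wb²·s⁻¹·H⁻¹ = (kg²·m⁴·s⁻⁴·A⁻²) · s⁻¹ · (kg⁻¹·m⁻²·s²·A²) = kg·m²·s⁻³.
The exponent of s is -3.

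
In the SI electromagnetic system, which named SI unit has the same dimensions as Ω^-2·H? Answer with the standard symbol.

Ω = V/A (resistance = voltage per current),
    = kg·m²·s⁻³·A⁻².
So Ω⁻² = kg⁻²·m⁻⁴·s⁶·A⁴.
H = Wb/A (inductance = flux per current),
    = kg·m²·s⁻²·A⁻².
Combining: Ω⁻²·H = (kg⁻²·m⁻⁴·s⁶·A⁴) · (kg·m²·s⁻²·A⁻²) = kg⁻¹·m⁻²·s⁴·A².
kg⁻¹·m⁻²·s⁴·A² is the base-SI form of the farad.

F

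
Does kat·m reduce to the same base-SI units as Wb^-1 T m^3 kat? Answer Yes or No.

Left side:
  kat = mol/s = s⁻¹·mol (catalytic activity).
  Combining: kat·m = (s⁻¹·mol) · m = m·s⁻¹·mol.
Right side:
  Wb = V·s (flux: a volt is a weber per second),
      = kg·m²·s⁻²·A⁻¹.
  So Wb⁻¹ = kg⁻¹·m⁻²·s²·A.
  T = Wb/m² (flux density = flux per area),
      = kg·s⁻²·A⁻¹.
  kat = mol/s = s⁻¹·mol (catalytic activity).
  Combining: Wb⁻¹·T·m³·kat = (kg⁻¹·m⁻²·s²·A) · (kg·s⁻²·A⁻¹) · m³ · (s⁻¹·mol) = m·s⁻¹·mol.
Both reduce to m·s⁻¹·mol.

Yes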